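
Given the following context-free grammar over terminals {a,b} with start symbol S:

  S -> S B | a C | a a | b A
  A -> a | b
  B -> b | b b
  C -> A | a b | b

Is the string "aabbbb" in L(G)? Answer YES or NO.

Convert to CNF:
  S -> S B | T0 A | T1 C | T1 T1
  A -> a | b
  B -> T0 T0 | b
  C -> T1 T0 | a | b
  T0 -> b
  T1 -> a

CYK fill:
  [0..0]={A,C,T1}  "a"  orig:{A,C}
  [1..1]={A,C,T1}  "a"  orig:{A,C}
  [2..2]={A,B,C,T0}  "b"  orig:{A,B,C}
  [3..3]={A,B,C,T0}  "b"  orig:{A,B,C}
  [4..4]={A,B,C,T0}  "b"  orig:{A,B,C}
  [5..5]={A,B,C,T0}  "b"  orig:{A,B,C}
  [0..1]={S}  "aa"
  [1..2]={C,S}  "ab"
  [2..3]={B,S}  "bb"
  [3..4]={B,S}  "bb"
  [4..5]={B,S}  "bb"
  [0..2]={S}  "aab"
  [1..3]={S}  "abb"
  [2..4]={S}  "bbb"
  [3..5]={S}  "bbb"
  [0..3]={S}  "aabb"
  [1..4]={S}  "abbb"
  [2..5]={S}  "bbbb"
  [0..4]={S}  "aabbb"
  [1..5]={S}  "abbbb"
  [0..5]={S}  "aabbbb"

S ∈ T[0,5] ⇒ YES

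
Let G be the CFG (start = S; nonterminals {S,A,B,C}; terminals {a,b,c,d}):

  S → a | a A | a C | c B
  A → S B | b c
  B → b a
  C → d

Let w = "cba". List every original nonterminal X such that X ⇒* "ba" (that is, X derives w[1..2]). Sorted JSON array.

Convert to CNF:
  S -> T1 B | T2 A | T2 C | a
  A -> S B | T0 T1
  B -> T0 T2
  C -> d
  T0 -> b
  T1 -> c
  T2 -> a

CYK table (by increasing span), restricted to cells inside w[1..2]:
  [1..1]={T0}  "b"  orig:{}
  [2..2]={S,T2}  "a"  orig:{S}
  [1..2]={B}  "ba"

Original NTs in T[1,2] deriving "ba": ["B"]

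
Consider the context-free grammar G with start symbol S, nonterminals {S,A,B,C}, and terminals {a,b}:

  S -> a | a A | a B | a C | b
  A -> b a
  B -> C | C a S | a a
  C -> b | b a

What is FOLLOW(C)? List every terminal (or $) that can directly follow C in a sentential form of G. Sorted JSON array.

Compute FIRST by fixpoint:
round 1:
  A via A→b a: +{b}
  B via B→a a: +{a}
  C via C→b: +{b}
  S via S→a: +{a}
  S via S→b: +{b}
  FIRST(S)={a,b}  FIRST(A)={b}  FIRST(B)={a}  FIRST(C)={b}
round 2:
  B via B→C: +{b}
  FIRST(S)={a,b}  FIRST(A)={b}  FIRST(B)={a,b}  FIRST(C)={b}
round 3: — fixpoint
  FIRST(S)={a,b}  FIRST(A)={b}  FIRST(B)={a,b}  FIRST(C)={b}

FOLLOW sets:
seed FOLLOW(S) with $
[1]
  B→C a S: FOLLOW(C) ⊇ FIRST(a) = {a}; new: +{a}
  S→a A: FOLLOW(A) ⊇ FOLLOW(S) ⊇ {$}; new: +{$}
  S→a B: FOLLOW(B) ⊇ FOLLOW(S) ⊇ {$}; new: +{$}
  S→a C: FOLLOW(C) ⊇ FOLLOW(S) ⊇ {$}; new: +{$}
  FOLLOW[S]={$}  FOLLOW[A]={$}  FOLLOW[B]={$}  FOLLOW[C]={$,a}
[2] done
  FOLLOW[S]={$}  FOLLOW[A]={$}  FOLLOW[B]={$}  FOLLOW[C]={$,a}

FOLLOW(C) = ["$", "a"]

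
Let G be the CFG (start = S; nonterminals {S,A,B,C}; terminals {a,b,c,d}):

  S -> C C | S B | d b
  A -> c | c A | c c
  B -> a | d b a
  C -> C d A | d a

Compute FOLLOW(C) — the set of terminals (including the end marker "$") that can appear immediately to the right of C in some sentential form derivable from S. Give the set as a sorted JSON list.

FIRST iteration:
[1]
  A via A→c: +{c}
  B via B→a: +{a}
  B via B→d b a: +{d}
  C via C→d a: +{d}
  S via S→C C: +{d}
  S: {d}  A: {c}  B: {a,d}  C: {d}
[2] (stable)
  S: {d}  A: {c}  B: {a,d}  C: {d}

FOLLOW sets:
seed FOLLOW(S) with $
pass 1:
  C→C d A: FOLLOW(C) ⊇ FIRST(d) = {d}; new: +{d}
  C→C d A: FOLLOW(A) ⊇ FOLLOW(C) ⊇ {d}; new: +{d}
  S→C C: FOLLOW(C) ⊇ FOLLOW(S) ⊇ {$}; new: +{$}
  S→S B: FOLLOW(S) ⊇ FIRST(B) = {a,d}; new: +{a,d}
  S→S B: FOLLOW(B) ⊇ FOLLOW(S) ⊇ {$,a,d}; new: +{$,a,d}
  FOLLOW(S)={$,a,d}  FOLLOW(A)={d}  FOLLOW(B)={$,a,d}  FOLLOW(C)={$,d}
pass 2:
  C→C d A: FOLLOW(A) ⊇ FOLLOW(C) ⊇ {$,d}; new: +{$}
  S→C C: FOLLOW(C) ⊇ FOLLOW(S) ⊇ {$,a,d}; new: +{a}
  FOLLOW(S)={$,a,d}  FOLLOW(A)={$,d}  FOLLOW(B)={$,a,d}  FOLLOW(C)={$,a,d}
pass 3:
  C→C d A: FOLLOW(A) ⊇ FOLLOW(C) ⊇ {$,a,d}; new: +{a}
  FOLLOW(S)={$,a,d}  FOLLOW(A)={$,a,d}  FOLLOW(B)={$,a,d}  FOLLOW(C)={$,a,d}
pass 4: — fixpoint
  FOLLOW(S)={$,a,d}  FOLLOW(A)={$,a,d}  FOLLOW(B)={$,a,d}  FOLLOW(C)={$,a,d}

FOLLOW(C) = ["$", "a", "d"]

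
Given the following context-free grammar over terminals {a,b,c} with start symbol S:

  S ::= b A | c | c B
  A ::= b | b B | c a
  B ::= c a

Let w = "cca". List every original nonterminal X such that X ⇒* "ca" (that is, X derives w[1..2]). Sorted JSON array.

Convert to CNF:
  S -> T0 A | T1 B | c
  A -> T0 B | T1 T2 | b
  B -> T1 T2
  T0 -> b
  T1 -> c
  T2 -> a

Fill CYK table bottom-up (cells [i..j] with 1 ≤ i ≤ j ≤ 2 only):
  cell(1,1) c: {S,T1}  orig:{S}
  cell(2,2) a: {T2}  orig:{}
  cell(1,2) ca: {A,B}

Original NTs in T[1,2] deriving "ca": ["A", "B"]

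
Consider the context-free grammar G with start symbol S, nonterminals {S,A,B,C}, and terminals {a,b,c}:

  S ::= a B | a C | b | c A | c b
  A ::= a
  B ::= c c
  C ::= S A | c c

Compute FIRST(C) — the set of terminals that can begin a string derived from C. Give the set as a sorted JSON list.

FIRST iteration:
iter 1:
  A via A→a: +{a}
  B via B→c c: +{c}
  C via C→c c: +{c}
  S via S→a B: +{a}
  S via S→b: +{b}
  S via S→c A: +{c}
  S: {a,b,c}  A: {a}  B: {c}  C: {c}
iter 2:
  C via C→S A: +{a,b}
  S: {a,b,c}  A: {a}  B: {c}  C: {a,b,c}
iter 3: (no change)
  S: {a,b,c}  A: {a}  B: {c}  C: {a,b,c}

FIRST(C) = ["a", "b", "c"]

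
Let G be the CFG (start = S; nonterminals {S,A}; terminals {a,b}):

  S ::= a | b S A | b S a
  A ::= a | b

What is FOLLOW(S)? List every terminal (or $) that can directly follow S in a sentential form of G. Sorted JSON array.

FIRST iteration:
iter 1:
  A via A→a: +{a}
  A via A→b: +{b}
  S via S→a: +{a}
  S via S→b S A: +{b}
  FIRST(S)={a,b}  FIRST(A)={a,b}
iter 2: done
  FIRST(S)={a,b}  FIRST(A)={a,b}

FOLLOW iteration:
FOLLOW(S) := {$}
[1]
  S→b S A: FOLLOW(S) ⊇ FIRST(A) = {a,b}; new: +{a,b}
  S→b S A: FOLLOW(A) ⊇ FOLLOW(S) ⊇ {$,a,b}; new: +{$,a,b}
  FOLLOW[S]={$,a,b}  FOLLOW[A]={$,a,b}
[2] (stable)
  FOLLOW[S]={$,a,b}  FOLLOW[A]={$,a,b}

FOLLOW(S) = ["$", "a", "b"]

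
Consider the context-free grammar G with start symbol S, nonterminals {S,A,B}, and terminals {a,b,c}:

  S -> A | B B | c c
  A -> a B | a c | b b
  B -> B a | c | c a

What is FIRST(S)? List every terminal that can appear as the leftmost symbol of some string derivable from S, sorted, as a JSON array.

FIRST sets, iterate to fixpoint:
round 1:
  A via A→a B: +{a}
  A via A→b b: +{b}
  B via B→c: +{c}
  S via S→A: +{a,b}
  S via S→B B: +{c}
  S: {a,b,c}  A: {a,b}  B: {c}
round 2: (no change)
  S: {a,b,c}  A: {a,b}  B: {c}

FIRST(S) = ["a", "b", "c"]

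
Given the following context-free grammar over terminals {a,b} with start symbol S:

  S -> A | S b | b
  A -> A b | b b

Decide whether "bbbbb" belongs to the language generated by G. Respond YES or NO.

Convert to CNF:
  S -> A T0 | S T0 | T0 T0 | b
  A -> A T0 | T0 T0
  T0 -> b

CYK table (by increasing span):
  [0..0]={S,T0}  "b"  orig:{S}
  [1..1]={S,T0}  "b"  orig:{S}
  [2..2]={S,T0}  "b"  orig:{S}
  [3..3]={S,T0}  "b"  orig:{S}
  [4..4]={S,T0}  "b"  orig:{S}
  [0..1]={A,S}  "bb"
  [1..2]={A,S}  "bb"
  [2..3]={A,S}  "bb"
  [3..4]={A,S}  "bb"
  [0..2]={A,S}  "bbb"
  [1..3]={A,S}  "bbb"
  [2..4]={A,S}  "bbb"
  [0..3]={A,S}  "bbbb"
  [1..4]={A,S}  "bbbb"
  [0..4]={A,S}  "bbbbb"

S ∈ T[0,4] ⇒ YES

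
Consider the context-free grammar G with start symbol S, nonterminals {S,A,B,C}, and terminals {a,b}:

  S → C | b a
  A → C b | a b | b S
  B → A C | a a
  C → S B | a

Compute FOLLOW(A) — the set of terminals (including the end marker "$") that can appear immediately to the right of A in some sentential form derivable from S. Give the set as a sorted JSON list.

FIRST sets, iterate to fixpoint:
iter 1:
  A via A→a b: +{a}
  A via A→b S: +{b}
  B via B→A C: +{a,b}
  C via C→a: +{a}
  S via S→C: +{a}
  S via S→b a: +{b}
  FIRST[S]={a,b}  FIRST[A]={a,b}  FIRST[B]={a,b}  FIRST[C]={a}
iter 2:
  C via C→S B: +{b}
  FIRST[S]={a,b}  FIRST[A]={a,b}  FIRST[B]={a,b}  FIRST[C]={a,b}
iter 3: (no change)
  FIRST[S]={a,b}  FIRST[A]={a,b}  FIRST[B]={a,b}  FIRST[C]={a,b}

FOLLOW sets:
seed FOLLOW(S) with $
pass 1:
  A→C b: FOLLOW(C) ⊇ FIRST(b) = {b}; new: +{b}
  B→A C: FOLLOW(A) ⊇ FIRST(C) = {a,b}; new: +{a,b}
  C→S B: FOLLOW(S) ⊇ FIRST(B) = {a,b}; new: +{a,b}
  C→S B: FOLLOW(B) ⊇ FOLLOW(C) ⊇ {b}; new: +{b}
  S→C: FOLLOW(C) ⊇ FOLLOW(S) ⊇ {$,a,b}; new: +{$,a}
  FOLLOW(S)={$,a,b}  FOLLOW(A)={a,b}  FOLLOW(B)={b}  FOLLOW(C)={$,a,b}
pass 2:
  C→S B: FOLLOW(B) ⊇ FOLLOW(C) ⊇ {$,a,b}; new: +{$,a}
  FOLLOW(S)={$,a,b}  FOLLOW(A)={a,b}  FOLLOW(B)={$,a,b}  FOLLOW(C)={$,a,b}
pass 3: — fixpoint
  FOLLOW(S)={$,a,b}  FOLLOW(A)={a,b}  FOLLOW(B)={$,a,b}  FOLLOW(C)={$,a,b}

FOLLOW(A) = ["a", "b"]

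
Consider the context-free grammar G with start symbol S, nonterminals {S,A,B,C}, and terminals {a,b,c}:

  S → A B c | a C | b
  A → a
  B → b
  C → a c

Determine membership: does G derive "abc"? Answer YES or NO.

CNF form of G:
  S -> A X2 | T0 C | b
  A -> a
  B -> b
  C -> T0 T1
  T0 -> a
  T1 -> c
  X2 -> B T1

CYK fill:
  T[0,0] 'a' = {A,T0}  orig:{A}
  T[1,1] 'b' = {B,S}
  T[2,2] 'c' = {T1}  orig:{}
  T[0,1] 'ab' = ∅
  T[1,2] 'bc' = {X2}  orig:{}
  T[0,2] 'abc' = {S}

S ∈ T[0,2] ⇒ YES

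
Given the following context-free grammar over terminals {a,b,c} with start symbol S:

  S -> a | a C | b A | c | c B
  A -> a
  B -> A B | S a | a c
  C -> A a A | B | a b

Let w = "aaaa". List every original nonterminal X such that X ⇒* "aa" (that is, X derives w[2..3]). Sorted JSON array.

Convert to CNF:
  S -> T0 C | T1 B | T2 A | a | c
  A -> a
  B -> A B | S T0 | T0 T1
  C -> A B | A X3 | S T0 | T0 T1 | T0 T2
  T0 -> a
  T1 -> c
  T2 -> b
  X3 -> T0 A

CYK table (by increasing span), restricted to cells inside w[2..3]:
  T[2,2] 'a' = {A,S,T0}  orig:{A,S}
  T[3,3] 'a' = {A,S,T0}  orig:{A,S}
  T[2,3] 'aa' = {B,C,X3}  orig:{B,C}

Original NTs in T[2,3] deriving "aa": ["B", "C"]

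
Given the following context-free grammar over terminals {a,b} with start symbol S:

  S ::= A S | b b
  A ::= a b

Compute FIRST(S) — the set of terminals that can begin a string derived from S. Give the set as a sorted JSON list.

Compute FIRST by fixpoint:
round 1:
  A via A→a b: +{a}
  S via S→A S: +{a}
  S via S→b b: +{b}
  FIRST[S]={a,b}  FIRST[A]={a}
round 2: done
  FIRST[S]={a,b}  FIRST[A]={a}

FIRST(S) = ["a", "b"]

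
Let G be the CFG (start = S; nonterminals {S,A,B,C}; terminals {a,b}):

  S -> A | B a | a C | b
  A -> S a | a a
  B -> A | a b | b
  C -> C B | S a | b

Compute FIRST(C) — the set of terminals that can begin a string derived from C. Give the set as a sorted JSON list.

Compute FIRST by fixpoint:
pass 1:
  A via A→a a: +{a}
  B via B→A: +{a}
  B via B→b: +{b}
  C via C→b: +{b}
  S via S→A: +{a}
  S via S→B a: +{b}
  S: {a,b}  A: {a}  B: {a,b}  C: {b}
pass 2:
  A via A→S a: +{b}
  C via C→S a: +{a}
  S: {a,b}  A: {a,b}  B: {a,b}  C: {a,b}
pass 3: — fixpoint
  S: {a,b}  A: {a,b}  B: {a,b}  C: {a,b}

FIRST(C) = ["a", "b"]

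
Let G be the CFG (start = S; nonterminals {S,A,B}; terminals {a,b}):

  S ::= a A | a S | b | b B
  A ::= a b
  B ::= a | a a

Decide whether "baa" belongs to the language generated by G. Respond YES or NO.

CNF form of G:
  S -> T0 A | T0 S | T1 B | b
  A -> T0 T1
  B -> T0 T0 | a
  T0 -> a
  T1 -> b

Fill CYK table bottom-up:
  T[0,0] 'b' = {S,T1}  orig:{S}
  T[1,1] 'a' = {B,T0}  orig:{B}
  T[2,2] 'a' = {B,T0}  orig:{B}
  T[0,1] 'ba' = {S}
  T[1,2] 'aa' = {B}
  T[0,2] 'baa' = {S}

S ∈ T[0,2] ⇒ YES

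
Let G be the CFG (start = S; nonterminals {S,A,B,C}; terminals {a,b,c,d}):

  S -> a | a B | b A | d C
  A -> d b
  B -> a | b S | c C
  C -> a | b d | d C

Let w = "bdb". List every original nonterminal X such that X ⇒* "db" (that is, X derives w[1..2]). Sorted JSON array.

CNF form of G:
  S -> T0 C | T1 A | T3 B | a
  A -> T0 T1
  B -> T1 S | T2 C | a
  C -> T0 C | T1 T0 | a
  T0 -> d
  T1 -> b
  T2 -> c
  T3 -> a

CYK table (by increasing span) — only the sub-triangle for w[1..2]:
  cell(1,1) d: {T0}  orig:{}
  cell(2,2) b: {T1}  orig:{}
  cell(1,2) db: {A}

Original NTs in T[1,2] deriving "db": ["A"]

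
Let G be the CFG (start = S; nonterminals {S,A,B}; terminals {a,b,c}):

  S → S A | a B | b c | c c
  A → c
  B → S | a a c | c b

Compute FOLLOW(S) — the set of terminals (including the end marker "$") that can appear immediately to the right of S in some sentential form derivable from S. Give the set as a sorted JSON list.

FIRST iteration:
round 1:
  A via A→c: +{c}
  B via B→a a c: +{a}
  B via B→c b: +{c}
  S via S→a B: +{a}
  S via S→b c: +{b}
  S via S→c c: +{c}
  S: {a,b,c}  A: {c}  B: {a,c}
round 2:
  B via B→S: +{b}
  S: {a,b,c}  A: {c}  B: {a,b,c}
round 3: (no change)
  S: {a,b,c}  A: {c}  B: {a,b,c}

Compute FOLLOW by fixpoint:
seed FOLLOW(S) with $
pass 1:
  S→S A: FOLLOW(S) ⊇ FIRST(A) = {c}; new: +{c}
  S→S A: FOLLOW(A) ⊇ FOLLOW(S) ⊇ {$,c}; new: +{$,c}
  S→a B: FOLLOW(B) ⊇ FOLLOW(S) ⊇ {$,c}; new: +{$,c}
  S: {$,c}  A: {$,c}  B: {$,c}
pass 2: — fixpoint
  S: {$,c}  A: {$,c}  B: {$,c}

FOLLOW(S) = ["$", "c"]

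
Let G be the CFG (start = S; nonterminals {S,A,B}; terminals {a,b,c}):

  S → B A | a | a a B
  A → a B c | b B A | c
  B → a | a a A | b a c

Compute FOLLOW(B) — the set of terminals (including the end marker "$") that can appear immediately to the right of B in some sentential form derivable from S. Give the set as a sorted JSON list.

FIRST iteration:
iter 1:
  A via A→a B c: +{a}
  A via A→b B A: +{b}
  A via A→c: +{c}
  B via B→a: +{a}
  B via B→b a c: +{b}
  S via S→B A: +{a,b}
  FIRST(S)={a,b}  FIRST(A)={a,b,c}  FIRST(B)={a,b}
iter 2: (stable)
  FIRST(S)={a,b}  FIRST(A)={a,b,c}  FIRST(B)={a,b}

FOLLOW sets:
initialize: $ ∈ FOLLOW(S)
pass 1:
  A→a B c: FOLLOW(B) ⊇ FIRST(c) = {c}; new: +{c}
  A→b B A: FOLLOW(B) ⊇ FIRST(A) = {a,b,c}; new: +{a,b}
  B→a a A: FOLLOW(A) ⊇ FOLLOW(B) ⊇ {a,b,c}; new: +{a,b,c}
  S→B A: FOLLOW(A) ⊇ FOLLOW(S) ⊇ {$}; new: +{$}
  S→a a B: FOLLOW(B) ⊇ FOLLOW(S) ⊇ {$}; new: +{$}
  FOLLOW[S]={$}  FOLLOW[A]={$,a,b,c}  FOLLOW[B]={$,a,b,c}
pass 2: (stable)
  FOLLOW[S]={$}  FOLLOW[A]={$,a,b,c}  FOLLOW[B]={$,a,b,c}

FOLLOW(B) = ["$", "a", "b", "c"]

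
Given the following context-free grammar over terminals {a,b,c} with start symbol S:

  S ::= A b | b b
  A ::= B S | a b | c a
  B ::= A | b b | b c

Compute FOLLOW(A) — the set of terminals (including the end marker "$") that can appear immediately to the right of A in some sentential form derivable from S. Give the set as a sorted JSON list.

FIRST sets, iterate to fixpoint:
[1]
  A via A→a b: +{a}
  A via A→c a: +{c}
  B via B→A: +{a,c}
  B via B→b b: +{b}
  S via S→A b: +{a,c}
  S via S→b b: +{b}
  S: {a,b,c}  A: {a,c}  B: {a,b,c}
[2]
  A via A→B S: +{b}
  S: {a,b,c}  A: {a,b,c}  B: {a,b,c}
[3] done
  S: {a,b,c}  A: {a,b,c}  B: {a,b,c}

FOLLOW sets:
FOLLOW(S) := {$}
pass 1:
  A→B S: FOLLOW(B) ⊇ FIRST(S) = {a,b,c}; new: +{a,b,c}
  B→A: FOLLOW(A) ⊇ FOLLOW(B) ⊇ {a,b,c}; new: +{a,b,c}
  S: {$}  A: {a,b,c}  B: {a,b,c}
pass 2:
  A→B S: FOLLOW(S) ⊇ FOLLOW(A) ⊇ {a,b,c}; new: +{a,b,c}
  S: {$,a,b,c}  A: {a,b,c}  B: {a,b,c}
pass 3: (stable)
  S: {$,a,b,c}  A: {a,b,c}  B: {a,b,c}

FOLLOW(A) = ["a", "b", "c"]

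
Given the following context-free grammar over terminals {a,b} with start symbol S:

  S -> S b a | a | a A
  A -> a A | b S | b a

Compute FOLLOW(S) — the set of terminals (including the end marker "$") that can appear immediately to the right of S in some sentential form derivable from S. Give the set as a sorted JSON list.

FIRST iteration:
iter 1:
  A via A→a A: +{a}
  A via A→b S: +{b}
  S via S→a: +{a}
  FIRST(S)={a}  FIRST(A)={a,b}
iter 2: done
  FIRST(S)={a}  FIRST(A)={a,b}

FOLLOW sets:
seed FOLLOW(S) with $
iter 1:
  S→S b a: FOLLOW(S) ⊇ FIRST(b) = {b}; new: +{b}
  S→a A: FOLLOW(A) ⊇ FOLLOW(S) ⊇ {$,b}; new: +{$,b}
  FOLLOW(S)={$,b}  FOLLOW(A)={$,b}
iter 2: — fixpoint
  FOLLOW(S)={$,b}  FOLLOW(A)={$,b}

FOLLOW(S) = ["$", "b"]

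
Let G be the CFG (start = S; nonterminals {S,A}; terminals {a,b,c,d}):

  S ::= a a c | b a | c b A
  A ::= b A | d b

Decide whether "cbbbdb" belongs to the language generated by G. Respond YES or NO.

CNF form of G:
  S -> T0 T2 | T2 X4 | T3 X5
  A -> T0 A | T1 T0
  T0 -> b
  T1 -> d
  T2 -> a
  T3 -> c
  X4 -> T2 T3
  X5 -> T0 A

CYK table (by increasing span):
  [0..0]={T3}  "c"  orig:{}
  [1..1]={T0}  "b"  orig:{}
  [2..2]={T0}  "b"  orig:{}
  [3..3]={T0}  "b"  orig:{}
  [4..4]={T1}  "d"  orig:{}
  [5..5]={T0}  "b"  orig:{}
  [0..1]=∅  "cb"
  [1..2]=∅  "bb"
  [2..3]=∅  "bb"
  [3..4]=∅  "bd"
  [4..5]={A}  "db"
  [0..2]=∅  "cbb"
  [1..3]=∅  "bbb"
  [2..4]=∅  "bbd"
  [3..5]={A,X5}  "bdb"  orig:{A}
  [0..3]=∅  "cbbb"
  [1..4]=∅  "bbbd"
  [2..5]={A,X5}  "bbdb"  orig:{A}
  [0..4]=∅  "cbbbd"
  [1..5]={A,X5}  "bbbdb"  orig:{A}
  [0..5]={S}  "cbbbdb"

S ∈ T[0,5] ⇒ YES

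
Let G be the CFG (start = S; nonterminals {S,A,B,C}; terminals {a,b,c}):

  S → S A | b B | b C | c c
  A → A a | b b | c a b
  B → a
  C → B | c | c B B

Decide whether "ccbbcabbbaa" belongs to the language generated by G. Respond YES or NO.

CNF form of G:
  S -> S A | T1 B | T1 C | T2 T2
  A -> A T0 | T1 T1 | T2 X3
  B -> a
  C -> T2 X4 | a | c
  T0 -> a
  T1 -> b
  T2 -> c
  X3 -> T0 T1
  X4 -> B B

Fill CYK table bottom-up:
  T[0,0] 'c' = {C,T2}  orig:{C}
  T[1,1] 'c' = {C,T2}  orig:{C}
  T[2,2] 'b' = {T1}  orig:{}
  T[3,3] 'b' = {T1}  orig:{}
  T[4,4] 'c' = {C,T2}  orig:{C}
  T[5,5] 'a' = {B,C,T0}  orig:{B,C}
  T[6,6] 'b' = {T1}  orig:{}
  T[7,7] 'b' = {T1}  orig:{}
  T[8,8] 'b' = {T1}  orig:{}
  T[9,9] 'a' = {B,C,T0}  orig:{B,C}
  T[10,10] 'a' = {B,C,T0}  orig:{B,C}
  T[0,1] 'cc' = {S}
  T[1,2] 'cb' = ∅
  T[2,3] 'bb' = {A}
  T[3,4] 'bc' = {S}
  T[4,5] 'ca' = ∅
  T[5,6] 'ab' = {X3}  orig:{}
  T[6,7] 'bb' = {A}
  T[7,8] 'bb' = {A}
  T[8,9] 'ba' = {S}
  T[9,10] 'aa' = {X4}  orig:{}
  T[0,2] 'ccb' = ∅
  T[1,3] 'cbb' = ∅
  T[2,4] 'bbc' = ∅
  T[3,5] 'bca' = ∅
  T[4,6] 'cab' = {A}
  T[5,7] 'abb' = ∅
  T[6,8] 'bbb' = ∅
  T[7,9] 'bba' = {A}
  T[8,10] 'baa' = ∅
  T[0,3] 'ccbb' = {S}
  T[1,4] 'cbbc' = ∅
  T[2,5] 'bbca' = ∅
  T[3,6] 'bcab' = ∅
  T[4,7] 'cabb' = ∅
  T[5,8] 'abbb' = ∅
  T[6,9] 'bbba' = ∅
  T[7,10] 'bbaa' = {A}
  T[0,4] 'ccbbc' = ∅
  T[1,5] 'cbbca' = ∅
  T[2,6] 'bbcab' = ∅
  T[3,7] 'bcabb' = ∅
  T[4,8] 'cabbb' = ∅
  T[5,9] 'abbba' = ∅
  T[6,10] 'bbbaa' = ∅
  T[0,5] 'ccbbca' = ∅
  T[1,6] 'cbbcab' = ∅
  T[2,7] 'bbcabb' = ∅
  T[3,8] 'bcabbb' = ∅
  T[4,9] 'cabbba' = ∅
  T[5,10] 'abbbaa' = ∅
  T[0,6] 'ccbbcab' = {S}
  T[1,7] 'cbbcabb' = ∅
  T[2,8] 'bbcabbb' = ∅
  T[3,9] 'bcabbba' = ∅
  T[4,10] 'cabbbaa' = ∅
  T[0,7] 'ccbbcabb' = ∅
  T[1,8] 'cbbcabbb' = ∅
  T[2,9] 'bbcabbba' = ∅
  T[3,10] 'bcabbbaa' = ∅
  T[0,8] 'ccbbcabbb' = {S}
  T[1,9] 'cbbcabbba' = ∅
  T[2,10] 'bbcabbbaa' = ∅
  T[0,9] 'ccbbcabbba' = {S}
  T[1,10] 'cbbcabbbaa' = ∅
  T[0,10] 'ccbbcabbbaa' = {S}

S ∈ T[0,10] ⇒ YES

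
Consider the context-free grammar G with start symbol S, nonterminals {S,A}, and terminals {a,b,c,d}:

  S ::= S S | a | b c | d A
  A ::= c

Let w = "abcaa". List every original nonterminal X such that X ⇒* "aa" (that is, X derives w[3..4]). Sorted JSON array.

Convert to CNF:
  S -> S S | T0 T1 | T2 A | a
  A -> c
  T0 -> b
  T1 -> c
  T2 -> d

CYK fill, restricted to cells inside w[3..4]:
  T[3,3] 'a' = {S}
  T[4,4] 'a' = {S}
  T[3,4] 'aa' = {S}

Original NTs in T[3,4] deriving "aa": ["S"]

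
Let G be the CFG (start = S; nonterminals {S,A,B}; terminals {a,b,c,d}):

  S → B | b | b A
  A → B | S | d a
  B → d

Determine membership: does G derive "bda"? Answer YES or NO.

CNF form of G:
  S -> T0 A | b | d
  A -> T0 A | T1 T2 | b | d
  B -> d
  T0 -> b
  T1 -> d
  T2 -> a

Fill CYK table bottom-up:
  [0..0]={A,S,T0}  "b"  orig:{A,S}
  [1..1]={A,B,S,T1}  "d"  orig:{A,B,S}
  [2..2]={T2}  "a"  orig:{}
  [0..1]={A,S}  "bd"
  [1..2]={A}  "da"
  [0..2]={A,S}  "bda"

S ∈ T[0,2] ⇒ YES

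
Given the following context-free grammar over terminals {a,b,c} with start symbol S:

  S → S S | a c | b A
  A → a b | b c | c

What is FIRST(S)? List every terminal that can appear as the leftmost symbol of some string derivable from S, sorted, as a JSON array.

FIRST iteration:
pass 1:
  A via A→a b: +{a}
  A via A→b c: +{b}
  A via A→c: +{c}
  S via S→a c: +{a}
  S via S→b A: +{b}
  FIRST[S]={a,b}  FIRST[A]={a,b,c}
pass 2: — fixpoint
  FIRST[S]={a,b}  FIRST[A]={a,b,c}

FIRST(S) = ["a", "b"]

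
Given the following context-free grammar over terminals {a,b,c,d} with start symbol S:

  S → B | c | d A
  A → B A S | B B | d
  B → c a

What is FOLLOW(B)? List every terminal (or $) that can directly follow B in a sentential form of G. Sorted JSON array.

FIRST iteration:
round 1:
  A via A→d: +{d}
  B via B→c a: +{c}
  S via S→B: +{c}
  S via S→d A: +{d}
  FIRST(S)={c,d}  FIRST(A)={d}  FIRST(B)={c}
round 2:
  A via A→B A S: +{c}
  FIRST(S)={c,d}  FIRST(A)={c,d}  FIRST(B)={c}
round 3: — fixpoint
  FIRST(S)={c,d}  FIRST(A)={c,d}  FIRST(B)={c}

Compute FOLLOW by fixpoint:
initialize: $ ∈ FOLLOW(S)
iter 1:
  A→B A S: FOLLOW(B) ⊇ FIRST(A) = {c,d}; new: +{c,d}
  A→B A S: FOLLOW(A) ⊇ FIRST(S) = {c,d}; new: +{c,d}
  A→B A S: FOLLOW(S) ⊇ FOLLOW(A) ⊇ {c,d}; new: +{c,d}
  S→B: FOLLOW(B) ⊇ FOLLOW(S) ⊇ {$,c,d}; new: +{$}
  S→d A: FOLLOW(A) ⊇ FOLLOW(S) ⊇ {$,c,d}; new: +{$}
  S: {$,c,d}  A: {$,c,d}  B: {$,c,d}
iter 2: — fixpoint
  S: {$,c,d}  A: {$,c,d}  B: {$,c,d}

FOLLOW(B) = ["$", "c", "d"]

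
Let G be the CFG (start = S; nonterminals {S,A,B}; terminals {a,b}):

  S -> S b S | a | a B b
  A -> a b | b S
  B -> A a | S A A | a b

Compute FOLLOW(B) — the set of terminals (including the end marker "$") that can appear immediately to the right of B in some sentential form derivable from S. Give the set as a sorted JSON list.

FIRST sets, iterate to fixpoint:
[1]
  A via A→a b: +{a}
  A via A→b S: +{b}
  B via B→A a: +{a,b}
  S via S→a: +{a}
  FIRST(S)={a}  FIRST(A)={a,b}  FIRST(B)={a,b}
[2] (stable)
  FIRST(S)={a}  FIRST(A)={a,b}  FIRST(B)={a,b}

FOLLOW sets:
FOLLOW(S) := {$}
iter 1:
  B→A a: FOLLOW(A) ⊇ FIRST(a) = {a}; new: +{a}
  B→S A A: FOLLOW(S) ⊇ FIRST(A) = {a,b}; new: +{a,b}
  B→S A A: FOLLOW(A) ⊇ FIRST(A) = {a,b}; new: +{b}
  S→a B b: FOLLOW(B) ⊇ FIRST(b) = {b}; new: +{b}
  FOLLOW[S]={$,a,b}  FOLLOW[A]={a,b}  FOLLOW[B]={b}
iter 2: (stable)
  FOLLOW[S]={$,a,b}  FOLLOW[A]={a,b}  FOLLOW[B]={b}

FOLLOW(B) = ["b"]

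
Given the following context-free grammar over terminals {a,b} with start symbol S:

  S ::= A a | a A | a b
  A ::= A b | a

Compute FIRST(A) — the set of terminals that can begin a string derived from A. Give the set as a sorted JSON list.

FIRST iteration:
pass 1:
  A via A→a: +{a}
  S via S→A a: +{a}
  FIRST[S]={a}  FIRST[A]={a}
pass 2: — fixpoint
  FIRST[S]={a}  FIRST[A]={a}

FIRST(A) = ["a"]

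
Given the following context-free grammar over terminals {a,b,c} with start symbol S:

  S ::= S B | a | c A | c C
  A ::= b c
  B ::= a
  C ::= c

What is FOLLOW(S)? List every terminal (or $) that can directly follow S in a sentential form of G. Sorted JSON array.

FIRST iteration:
iter 1:
  A via A→b c: +{b}
  B via B→a: +{a}
  C via C→c: +{c}
  S via S→a: +{a}
  S via S→c A: +{c}
  S: {a,c}  A: {b}  B: {a}  C: {c}
iter 2: — fixpoint
  S: {a,c}  A: {b}  B: {a}  C: {c}

Compute FOLLOW by fixpoint:
initialize: $ ∈ FOLLOW(S)
iter 1:
  S→S B: FOLLOW(S) ⊇ FIRST(B) = {a}; new: +{a}
  S→S B: FOLLOW(B) ⊇ FOLLOW(S) ⊇ {$,a}; new: +{$,a}
  S→c A: FOLLOW(A) ⊇ FOLLOW(S) ⊇ {$,a}; new: +{$,a}
  S→c C: FOLLOW(C) ⊇ FOLLOW(S) ⊇ {$,a}; new: +{$,a}
  FOLLOW[S]={$,a}  FOLLOW[A]={$,a}  FOLLOW[B]={$,a}  FOLLOW[C]={$,a}
iter 2: — fixpoint
  FOLLOW[S]={$,a}  FOLLOW[A]={$,a}  FOLLOW[B]={$,a}  FOLLOW[C]={$,a}

FOLLOW(S) = ["$", "a"]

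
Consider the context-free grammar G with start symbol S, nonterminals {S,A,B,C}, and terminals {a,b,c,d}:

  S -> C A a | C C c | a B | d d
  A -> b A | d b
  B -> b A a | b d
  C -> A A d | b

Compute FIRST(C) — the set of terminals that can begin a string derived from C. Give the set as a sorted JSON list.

FIRST sets, iterate to fixpoint:
round 1:
  A via A→b A: +{b}
  A via A→d b: +{d}
  B via B→b A a: +{b}
  C via C→A A d: +{b,d}
  S via S→C A a: +{b,d}
  S via S→a B: +{a}
  FIRST(S)={a,b,d}  FIRST(A)={b,d}  FIRST(B)={b}  FIRST(C)={b,d}
round 2: (stable)
  FIRST(S)={a,b,d}  FIRST(A)={b,d}  FIRST(B)={b}  FIRST(C)={b,d}

FIRST(C) = ["b", "d"]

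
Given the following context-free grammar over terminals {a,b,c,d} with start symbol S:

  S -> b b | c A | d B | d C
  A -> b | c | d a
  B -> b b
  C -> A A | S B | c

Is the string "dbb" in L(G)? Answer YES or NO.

CNF form of G:
  S -> T0 B | T0 C | T2 T2 | T3 A
  A -> T0 T1 | b | c
  B -> T2 T2
  C -> A A | S B | c
  T0 -> d
  T1 -> a
  T2 -> b
  T3 -> c

CYK fill:
  [0..0]={T0}  "d"  orig:{}
  [1..1]={A,T2}  "b"  orig:{A}
  [2..2]={A,T2}  "b"  orig:{A}
  [0..1]=∅  "db"
  [1..2]={B,C,S}  "bb"
  [0..2]={S}  "dbb"

S ∈ T[0,2] ⇒ YES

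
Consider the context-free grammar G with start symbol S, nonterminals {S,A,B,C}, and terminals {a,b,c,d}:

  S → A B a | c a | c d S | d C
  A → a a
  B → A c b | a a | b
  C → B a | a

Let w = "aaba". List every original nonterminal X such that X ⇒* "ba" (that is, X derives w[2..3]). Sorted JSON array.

Convert to CNF:
  S -> A X5 | T1 T0 | T1 X6 | T3 C
  A -> T0 T0
  B -> A X4 | T0 T0 | b
  C -> B T0 | a
  T0 -> a
  T1 -> c
  T2 -> b
  T3 -> d
  X4 -> T1 T2
  X5 -> B T0
  X6 -> T3 S

Fill CYK table bottom-up (cells [i..j] with 2 ≤ i ≤ j ≤ 3 only):
  [2..2]={B,T2}  "b"  orig:{B}
  [3..3]={C,T0}  "a"  orig:{C}
  [2..3]={C,X5}  "ba"  orig:{C}

Original NTs in T[2,3] deriving "ba": ["C"]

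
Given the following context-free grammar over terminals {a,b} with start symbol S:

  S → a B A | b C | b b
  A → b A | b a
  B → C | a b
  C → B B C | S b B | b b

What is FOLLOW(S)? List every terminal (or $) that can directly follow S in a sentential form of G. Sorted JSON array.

FIRST sets, iterate to fixpoint:
round 1:
  A via A→b A: +{b}
  B via B→a b: +{a}
  C via C→B B C: +{a}
  C via C→b b: +{b}
  S via S→a B A: +{a}
  S via S→b C: +{b}
  S: {a,b}  A: {b}  B: {a}  C: {a,b}
round 2:
  B via B→C: +{b}
  S: {a,b}  A: {b}  B: {a,b}  C: {a,b}
round 3: (no change)
  S: {a,b}  A: {b}  B: {a,b}  C: {a,b}

FOLLOW iteration:
seed FOLLOW(S) with $
[1]
  C→B B C: FOLLOW(B) ⊇ FIRST(B) = {a,b}; new: +{a,b}
  C→S b B: FOLLOW(S) ⊇ FIRST(b) = {b}; new: +{b}
  S→a B A: FOLLOW(A) ⊇ FOLLOW(S) ⊇ {$,b}; new: +{$,b}
  S→b C: FOLLOW(C) ⊇ FOLLOW(S) ⊇ {$,b}; new: +{$,b}
  FOLLOW[S]={$,b}  FOLLOW[A]={$,b}  FOLLOW[B]={a,b}  FOLLOW[C]={$,b}
[2]
  B→C: FOLLOW(C) ⊇ FOLLOW(B) ⊇ {a,b}; new: +{a}
  C→S b B: FOLLOW(B) ⊇ FOLLOW(C) ⊇ {$,a,b}; new: +{$}
  FOLLOW[S]={$,b}  FOLLOW[A]={$,b}  FOLLOW[B]={$,a,b}  FOLLOW[C]={$,a,b}
[3] (no change)
  FOLLOW[S]={$,b}  FOLLOW[A]={$,b}  FOLLOW[B]={$,a,b}  FOLLOW[C]={$,a,b}

FOLLOW(S) = ["$", "b"]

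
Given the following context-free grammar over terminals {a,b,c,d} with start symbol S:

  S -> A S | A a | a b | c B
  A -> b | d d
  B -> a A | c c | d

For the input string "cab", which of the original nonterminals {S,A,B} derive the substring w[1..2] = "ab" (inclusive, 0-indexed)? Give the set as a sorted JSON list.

Convert to CNF:
  S -> A S | A T1 | T1 T3 | T2 B
  A -> T0 T0 | b
  B -> T1 A | T2 T2 | d
  T0 -> d
  T1 -> a
  T2 -> c
  T3 -> b

CYK table (by increasing span), restricted to cells inside w[1..2]:
  [1..1]={T1}  "a"  orig:{}
  [2..2]={A,T3}  "b"  orig:{A}
  [1..2]={B,S}  "ab"

Original NTs in T[1,2] deriving "ab": ["B", "S"]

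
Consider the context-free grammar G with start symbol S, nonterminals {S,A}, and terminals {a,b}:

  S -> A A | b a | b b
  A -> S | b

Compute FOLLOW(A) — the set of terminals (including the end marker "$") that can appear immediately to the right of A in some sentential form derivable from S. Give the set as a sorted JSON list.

FIRST iteration:
[1]
  A via A→b: +{b}
  S via S→A A: +{b}
  FIRST(S)={b}  FIRST(A)={b}
[2] (no change)
  FIRST(S)={b}  FIRST(A)={b}

FOLLOW iteration:
initialize: $ ∈ FOLLOW(S)
[1]
  S→A A: FOLLOW(A) ⊇ FIRST(A) = {b}; new: +{b}
  S→A A: FOLLOW(A) ⊇ FOLLOW(S) ⊇ {$}; new: +{$}
  FOLLOW(S)={$}  FOLLOW(A)={$,b}
[2]
  A→S: FOLLOW(S) ⊇ FOLLOW(A) ⊇ {$,b}; new: +{b}
  FOLLOW(S)={$,b}  FOLLOW(A)={$,b}
[3] — fixpoint
  FOLLOW(S)={$,b}  FOLLOW(A)={$,b}

FOLLOW(A) = ["$", "b"]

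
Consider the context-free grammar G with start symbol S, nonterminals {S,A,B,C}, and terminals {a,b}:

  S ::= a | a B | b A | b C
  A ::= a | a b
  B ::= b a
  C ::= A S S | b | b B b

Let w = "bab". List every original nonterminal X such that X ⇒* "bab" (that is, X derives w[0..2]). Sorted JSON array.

CNF form of G:
  S -> T0 B | T1 A | T1 C | a
  A -> T0 T1 | a
  B -> T1 T0
  C -> A X2 | T1 X3 | b
  T0 -> a
  T1 -> b
  X2 -> S S
  X3 -> B T1

CYK table (by increasing span), restricted to cells inside w[0..2]:
  [0..0]={C,T1}  "b"  orig:{C}
  [1..1]={A,S,T0}  "a"  orig:{A,S}
  [2..2]={C,T1}  "b"  orig:{C}
  [0..1]={B,S}  "ba"
  [1..2]={A}  "ab"
  [0..2]={S,X3}  "bab"  orig:{S}

Original NTs in T[0,2] deriving "bab": ["S"]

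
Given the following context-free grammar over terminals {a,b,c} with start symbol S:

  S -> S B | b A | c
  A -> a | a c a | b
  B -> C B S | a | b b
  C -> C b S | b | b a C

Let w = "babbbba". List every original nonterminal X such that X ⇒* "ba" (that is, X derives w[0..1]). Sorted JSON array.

CNF form of G:
  S -> S B | T2 A | c
  A -> T0 X3 | a | b
  B -> C X4 | T2 T2 | a
  C -> C X5 | T2 X6 | b
  T0 -> a
  T1 -> c
  T2 -> b
  X3 -> T1 T0
  X4 -> B S
  X5 -> T2 S
  X6 -> T0 C

CYK fill, restricted to cells inside w[0..1]:
  cell(0,0) b: {A,C,T2}  orig:{A,C}
  cell(1,1) a: {A,B,T0}  orig:{A,B}
  cell(0,1) ba: {S}

Original NTs in T[0,1] deriving "ba": ["S"]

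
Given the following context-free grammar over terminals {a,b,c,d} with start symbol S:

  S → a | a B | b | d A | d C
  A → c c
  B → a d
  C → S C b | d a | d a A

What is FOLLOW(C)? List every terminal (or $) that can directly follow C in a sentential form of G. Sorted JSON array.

FIRST sets, iterate to fixpoint:
pass 1:
  A via A→c c: +{c}
  B via B→a d: +{a}
  C via C→d a: +{d}
  S via S→a: +{a}
  S via S→b: +{b}
  S via S→d A: +{d}
  S: {a,b,d}  A: {c}  B: {a}  C: {d}
pass 2:
  C via C→S C b: +{a,b}
  S: {a,b,d}  A: {c}  B: {a}  C: {a,b,d}
pass 3: done
  S: {a,b,d}  A: {c}  B: {a}  C: {a,b,d}

Compute FOLLOW by fixpoint:
FOLLOW(S) := {$}
[1]
  C→S C b: FOLLOW(S) ⊇ FIRST(C) = {a,b,d}; new: +{a,b,d}
  C→S C b: FOLLOW(C) ⊇ FIRST(b) = {b}; new: +{b}
  C→d a A: FOLLOW(A) ⊇ FOLLOW(C) ⊇ {b}; new: +{b}
  S→a B: FOLLOW(B) ⊇ FOLLOW(S) ⊇ {$,a,b,d}; new: +{$,a,b,d}
  S→d A: FOLLOW(A) ⊇ FOLLOW(S) ⊇ {$,a,b,d}; new: +{$,a,d}
  S→d C: FOLLOW(C) ⊇ FOLLOW(S) ⊇ {$,a,b,d}; new: +{$,a,d}
  S: {$,a,b,d}  A: {$,a,b,d}  B: {$,a,b,d}  C: {$,a,b,d}
[2] (stable)
  S: {$,a,b,d}  A: {$,a,b,d}  B: {$,a,b,d}  C: {$,a,b,d}

FOLLOW(C) = ["$", "a", "b", "d"]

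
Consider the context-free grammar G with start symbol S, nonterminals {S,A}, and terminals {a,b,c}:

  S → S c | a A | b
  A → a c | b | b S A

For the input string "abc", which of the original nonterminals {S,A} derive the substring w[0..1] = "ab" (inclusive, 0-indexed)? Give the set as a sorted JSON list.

CNF form of G:
  S -> S T1 | T0 A | b
  A -> T0 T1 | T2 X3 | b
  T0 -> a
  T1 -> c
  T2 -> b
  X3 -> S A

CYK fill (cells [i..j] with 0 ≤ i ≤ j ≤ 1 only):
  [0..0]={T0}  "a"  orig:{}
  [1..1]={A,S,T2}  "b"  orig:{A,S}
  [0..1]={S}  "ab"

Original NTs in T[0,1] deriving "ab": ["S"]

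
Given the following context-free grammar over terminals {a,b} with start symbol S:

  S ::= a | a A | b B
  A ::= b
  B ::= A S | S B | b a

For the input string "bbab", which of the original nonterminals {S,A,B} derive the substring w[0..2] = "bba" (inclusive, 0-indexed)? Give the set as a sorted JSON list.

Convert to CNF:
  S -> T0 B | T1 A | a
  A -> b
  B -> A S | S B | T0 T1
  T0 -> b
  T1 -> a

CYK fill, restricted to cells inside w[0..2]:
  T[0,0] 'b' = {A,T0}  orig:{A}
  T[1,1] 'b' = {A,T0}  orig:{A}
  T[2,2] 'a' = {S,T1}  orig:{S}
  T[0,1] 'bb' = ∅
  T[1,2] 'ba' = {B}
  T[0,2] 'bba' = {S}

Original NTs in T[0,2] deriving "bba": ["S"]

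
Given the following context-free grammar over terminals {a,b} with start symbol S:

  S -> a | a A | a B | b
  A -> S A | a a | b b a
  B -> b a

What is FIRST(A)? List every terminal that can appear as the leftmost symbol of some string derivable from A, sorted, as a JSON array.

FIRST iteration:
[1]
  A via A→a a: +{a}
  A via A→b b a: +{b}
  B via B→b a: +{b}
  S via S→a: +{a}
  S via S→b: +{b}
  FIRST(S)={a,b}  FIRST(A)={a,b}  FIRST(B)={b}
[2] (stable)
  FIRST(S)={a,b}  FIRST(A)={a,b}  FIRST(B)={b}

FIRST(A) = ["a", "b"]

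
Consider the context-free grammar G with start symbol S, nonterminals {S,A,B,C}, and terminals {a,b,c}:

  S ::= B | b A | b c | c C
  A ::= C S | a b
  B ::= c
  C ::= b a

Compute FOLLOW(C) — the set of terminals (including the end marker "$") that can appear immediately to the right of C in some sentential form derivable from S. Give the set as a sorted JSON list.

Compute FIRST by fixpoint:
round 1:
  A via A→a b: +{a}
  B via B→c: +{c}
  C via C→b a: +{b}
  S via S→B: +{c}
  S via S→b A: +{b}
  S: {b,c}  A: {a}  B: {c}  C: {b}
round 2:
  A via A→C S: +{b}
  S: {b,c}  A: {a,b}  B: {c}  C: {b}
round 3: (no change)
  S: {b,c}  A: {a,b}  B: {c}  C: {b}

FOLLOW sets:
FOLLOW(S) := {$}
[1]
  A→C S: FOLLOW(C) ⊇ FIRST(S) = {b,c}; new: +{b,c}
  S→B: FOLLOW(B) ⊇ FOLLOW(S) ⊇ {$}; new: +{$}
  S→b A: FOLLOW(A) ⊇ FOLLOW(S) ⊇ {$}; new: +{$}
  S→c C: FOLLOW(C) ⊇ FOLLOW(S) ⊇ {$}; new: +{$}
  S: {$}  A: {$}  B: {$}  C: {$,b,c}
[2] — fixpoint
  S: {$}  A: {$}  B: {$}  C: {$,b,c}

FOLLOW(C) = ["$", "b", "c"]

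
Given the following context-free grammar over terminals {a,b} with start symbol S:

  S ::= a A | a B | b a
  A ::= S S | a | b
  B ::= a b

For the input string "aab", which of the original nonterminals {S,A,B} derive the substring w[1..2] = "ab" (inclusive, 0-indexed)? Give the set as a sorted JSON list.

CNF form of G:
  S -> T0 A | T0 B | T1 T0
  A -> S S | a | b
  B -> T0 T1
  T0 -> a
  T1 -> b

Fill CYK table bottom-up — only the sub-triangle for w[1..2]:
  T[1,1] 'a' = {A,T0}  orig:{A}
  T[2,2] 'b' = {A,T1}  orig:{A}
  T[1,2] 'ab' = {B,S}

Original NTs in T[1,2] deriving "ab": ["B", "S"]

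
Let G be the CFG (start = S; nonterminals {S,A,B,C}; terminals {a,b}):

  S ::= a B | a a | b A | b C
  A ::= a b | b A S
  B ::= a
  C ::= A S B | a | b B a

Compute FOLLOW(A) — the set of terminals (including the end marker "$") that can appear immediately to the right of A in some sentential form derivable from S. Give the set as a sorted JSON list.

Compute FIRST by fixpoint:
[1]
  A via A→a b: +{a}
  A via A→b A S: +{b}
  B via B→a: +{a}
  C via C→A S B: +{a,b}
  S via S→a B: +{a}
  S via S→b A: +{b}
  FIRST(S)={a,b}  FIRST(A)={a,b}  FIRST(B)={a}  FIRST(C)={a,b}
[2] — fixpoint
  FIRST(S)={a,b}  FIRST(A)={a,b}  FIRST(B)={a}  FIRST(C)={a,b}

FOLLOW sets:
initialize: $ ∈ FOLLOW(S)
[1]
  A→b A S: FOLLOW(A) ⊇ FIRST(S) = {a,b}; new: +{a,b}
  A→b A S: FOLLOW(S) ⊇ FOLLOW(A) ⊇ {a,b}; new: +{a,b}
  C→b B a: FOLLOW(B) ⊇ FIRST(a) = {a}; new: +{a}
  S→a B: FOLLOW(B) ⊇ FOLLOW(S) ⊇ {$,a,b}; new: +{$,b}
  S→b A: FOLLOW(A) ⊇ FOLLOW(S) ⊇ {$,a,b}; new: +{$}
  S→b C: FOLLOW(C) ⊇ FOLLOW(S) ⊇ {$,a,b}; new: +{$,a,b}
  FOLLOW(S)={$,a,b}  FOLLOW(A)={$,a,b}  FOLLOW(B)={$,a,b}  FOLLOW(C)={$,a,b}
[2] (no change)
  FOLLOW(S)={$,a,b}  FOLLOW(A)={$,a,b}  FOLLOW(B)={$,a,b}  FOLLOW(C)={$,a,b}

FOLLOW(A) = ["$", "a", "b"]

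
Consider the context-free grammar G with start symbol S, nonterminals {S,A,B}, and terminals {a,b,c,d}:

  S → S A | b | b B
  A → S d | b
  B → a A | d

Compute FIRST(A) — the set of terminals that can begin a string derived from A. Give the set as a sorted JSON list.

Compute FIRST by fixpoint:
iter 1:
  A via A→b: +{b}
  B via B→a A: +{a}
  B via B→d: +{d}
  S via S→b: +{b}
  S: {b}  A: {b}  B: {a,d}
iter 2: (stable)
  S: {b}  A: {b}  B: {a,d}

FIRST(A) = ["b"]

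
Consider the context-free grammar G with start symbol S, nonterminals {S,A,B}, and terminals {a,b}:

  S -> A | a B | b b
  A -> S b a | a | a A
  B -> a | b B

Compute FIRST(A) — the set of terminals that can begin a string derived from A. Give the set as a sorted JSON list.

FIRST sets, iterate to fixpoint:
[1]
  A via A→a: +{a}
  B via B→a: +{a}
  B via B→b B: +{b}
  S via S→A: +{a}
  S via S→b b: +{b}
  FIRST(S)={a,b}  FIRST(A)={a}  FIRST(B)={a,b}
[2]
  A via A→S b a: +{b}
  FIRST(S)={a,b}  FIRST(A)={a,b}  FIRST(B)={a,b}
[3] — fixpoint
  FIRST(S)={a,b}  FIRST(A)={a,b}  FIRST(B)={a,b}

FIRST(A) = ["a", "b"]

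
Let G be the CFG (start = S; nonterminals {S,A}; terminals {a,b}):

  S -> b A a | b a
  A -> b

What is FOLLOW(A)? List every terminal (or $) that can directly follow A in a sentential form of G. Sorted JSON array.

FIRST sets, iterate to fixpoint:
pass 1:
  A via A→b: +{b}
  S via S→b A a: +{b}
  FIRST(S)={b}  FIRST(A)={b}
pass 2: done
  FIRST(S)={b}  FIRST(A)={b}

FOLLOW sets:
initialize: $ ∈ FOLLOW(S)
round 1:
  S→b A a: FOLLOW(A) ⊇ FIRST(a) = {a}; new: +{a}
  FOLLOW[S]={$}  FOLLOW[A]={a}
round 2: (no change)
  FOLLOW[S]={$}  FOLLOW[A]={a}

FOLLOW(A) = ["a"]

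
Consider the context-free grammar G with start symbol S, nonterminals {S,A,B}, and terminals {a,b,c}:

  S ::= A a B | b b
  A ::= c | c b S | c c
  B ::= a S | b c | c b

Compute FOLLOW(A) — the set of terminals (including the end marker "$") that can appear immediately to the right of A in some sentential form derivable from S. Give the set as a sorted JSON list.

FIRST sets, iterate to fixpoint:
iter 1:
  A via A→c: +{c}
  B via B→a S: +{a}
  B via B→b c: +{b}
  B via B→c b: +{c}
  S via S→A a B: +{c}
  S via S→b b: +{b}
  S: {b,c}  A: {c}  B: {a,b,c}
iter 2: (stable)
  S: {b,c}  A: {c}  B: {a,b,c}

Compute FOLLOW by fixpoint:
initialize: $ ∈ FOLLOW(S)
round 1:
  S→A a B: FOLLOW(A) ⊇ FIRST(a) = {a}; new: +{a}
  S→A a B: FOLLOW(B) ⊇ FOLLOW(S) ⊇ {$}; new: +{$}
  FOLLOW[S]={$}  FOLLOW[A]={a}  FOLLOW[B]={$}
round 2:
  A→c b S: FOLLOW(S) ⊇ FOLLOW(A) ⊇ {a}; new: +{a}
  S→A a B: FOLLOW(B) ⊇ FOLLOW(S) ⊇ {$,a}; new: +{a}
  FOLLOW[S]={$,a}  FOLLOW[A]={a}  FOLLOW[B]={$,a}
round 3: (stable)
  FOLLOW[S]={$,a}  FOLLOW[A]={a}  FOLLOW[B]={$,a}

FOLLOW(A) = ["a"]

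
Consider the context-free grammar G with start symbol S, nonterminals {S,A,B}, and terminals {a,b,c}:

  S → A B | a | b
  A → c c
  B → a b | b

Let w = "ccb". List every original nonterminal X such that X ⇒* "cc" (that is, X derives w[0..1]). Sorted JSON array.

Convert to CNF:
  S -> A B | a | b
  A -> T0 T0
  B -> T1 T2 | b
  T0 -> c
  T1 -> a
  T2 -> b

CYK fill, restricted to cells inside w[0..1]:
  cell(0,0) c: {T0}  orig:{}
  cell(1,1) c: {T0}  orig:{}
  cell(0,1) cc: {A}

Original NTs in T[0,1] deriving "cc": ["A"]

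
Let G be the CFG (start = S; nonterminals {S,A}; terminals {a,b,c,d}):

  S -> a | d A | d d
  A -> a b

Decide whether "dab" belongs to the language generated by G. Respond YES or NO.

Convert to CNF:
  S -> T2 A | T2 T2 | a
  A -> T0 T1
  T0 -> a
  T1 -> b
  T2 -> d

CYK table (by increasing span):
  T[0,0] 'd' = {T2}  orig:{}
  T[1,1] 'a' = {S,T0}  orig:{S}
  T[2,2] 'b' = {T1}  orig:{}
  T[0,1] 'da' = ∅
  T[1,2] 'ab' = {A}
  T[0,2] 'dab' = {S}

S ∈ T[0,2] ⇒ YES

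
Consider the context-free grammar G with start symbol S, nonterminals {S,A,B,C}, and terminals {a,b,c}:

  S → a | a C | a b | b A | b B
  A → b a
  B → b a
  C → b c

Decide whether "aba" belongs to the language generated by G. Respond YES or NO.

Convert to CNF:
  S -> T0 A | T0 B | T1 C | T1 T0 | a
  A -> T0 T1
  B -> T0 T1
  C -> T0 T2
  T0 -> b
  T1 -> a
  T2 -> c

CYK table (by increasing span):
  [0..0]={S,T1}  "a"  orig:{S}
  [1..1]={T0}  "b"  orig:{}
  [2..2]={S,T1}  "a"  orig:{S}
  [0..1]={S}  "ab"
  [1..2]={A,B}  "ba"
  [0..2]=∅  "aba"

S ∉ T[0,2] ⇒ NO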